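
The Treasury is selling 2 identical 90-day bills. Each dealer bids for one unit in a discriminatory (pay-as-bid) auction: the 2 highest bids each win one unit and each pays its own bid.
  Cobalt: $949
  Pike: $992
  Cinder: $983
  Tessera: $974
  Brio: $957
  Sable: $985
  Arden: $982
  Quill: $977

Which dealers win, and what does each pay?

Sorting: 992 (Pike), 985 (Sable), 983 (Cinder), 982 (Arden), …
The 2 highest are Pike, Sable.
Each winner pays its own bid: Pike $992, Sable $985.

Pike $992, Sable $985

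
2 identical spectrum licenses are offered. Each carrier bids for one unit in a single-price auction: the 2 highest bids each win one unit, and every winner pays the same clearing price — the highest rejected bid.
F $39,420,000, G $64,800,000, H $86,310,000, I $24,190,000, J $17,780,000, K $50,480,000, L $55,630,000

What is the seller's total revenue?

Total revenue: $111,260,000

Sorting: 86,310,000 (H), 64,800,000 (G), 55,630,000 (L), 50,480,000 (K), …
Top 2: H, G.
First losing bid is L's $55,630,000, which sets the uniform price.
Total revenue = 2 × $55,630,000 = $111,260,000.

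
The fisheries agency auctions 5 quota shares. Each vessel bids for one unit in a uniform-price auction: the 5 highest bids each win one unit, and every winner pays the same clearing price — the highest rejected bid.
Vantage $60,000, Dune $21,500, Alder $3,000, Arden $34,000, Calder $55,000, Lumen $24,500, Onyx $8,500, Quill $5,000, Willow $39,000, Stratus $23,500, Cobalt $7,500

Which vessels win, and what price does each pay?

Vantage, Calder, Willow, Arden, Lumen; each pays $23,500

Ordering the bids: 60,000 (Vantage), 55,000 (Calder), 39,000 (Willow), 34,000 (Arden), 24,500 (Lumen), 23,500 (Stratus), 21,500 (Dune), …
Top 5: Vantage, Calder, Willow, Arden, Lumen.
Highest unsuccessful bid: $23,500 → clearing price.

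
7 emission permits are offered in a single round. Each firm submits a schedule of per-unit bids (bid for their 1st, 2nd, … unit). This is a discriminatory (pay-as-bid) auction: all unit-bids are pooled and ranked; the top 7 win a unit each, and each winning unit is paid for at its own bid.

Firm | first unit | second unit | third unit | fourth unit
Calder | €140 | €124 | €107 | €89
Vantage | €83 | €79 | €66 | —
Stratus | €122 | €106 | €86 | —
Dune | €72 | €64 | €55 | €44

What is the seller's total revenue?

Total revenue: €774

Pooled unit-bids ranked (top 7): 140 (Calder-1), 124 (Calder-2), 122 (Stratus-1), 107 (Calder-3), 106 (Stratus-2), 89 (Calder-4), 86 (Stratus-3)
Next rejected bid: €83 (not a price — pay-as-bid).
Each winning unit pays its own bid.
Revenue = 140 + 124 + 122 + 107 + 106 + 89 + 86 = €774.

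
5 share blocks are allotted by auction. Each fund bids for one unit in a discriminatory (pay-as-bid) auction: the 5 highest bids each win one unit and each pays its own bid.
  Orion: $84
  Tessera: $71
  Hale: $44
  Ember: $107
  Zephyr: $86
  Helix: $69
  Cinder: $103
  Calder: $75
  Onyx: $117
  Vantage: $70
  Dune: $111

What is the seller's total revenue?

Total revenue: $524

Sorting: 117 (Onyx), 111 (Dune), 107 (Ember), 103 (Cinder), 86 (Zephyr), 84 (Orion), 75 (Calder), …
Top 5: Onyx, Dune, Ember, Cinder, Zephyr.
Total revenue = 117 + 111 + 107 + 103 + 86 = $524.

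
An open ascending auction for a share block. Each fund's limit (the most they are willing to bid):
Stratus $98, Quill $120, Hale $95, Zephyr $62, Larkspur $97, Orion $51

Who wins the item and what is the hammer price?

Quill wins at $98

Ascending (English) auction: the price rises until one bidder remains; the winner pays the price at which the last rival dropped out.
Sorting limits: 120 (Quill) > 98 (Stratus) > 97 (Larkspur) > 95 (Hale) > 62 (Zephyr) > 51 (Orion)
Bidding ends when Stratus exits at $98; Quill takes it.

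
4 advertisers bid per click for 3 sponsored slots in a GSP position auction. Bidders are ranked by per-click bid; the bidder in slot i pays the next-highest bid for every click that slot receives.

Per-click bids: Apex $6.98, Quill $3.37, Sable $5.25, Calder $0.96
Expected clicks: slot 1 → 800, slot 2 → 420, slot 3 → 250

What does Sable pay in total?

Per-click bids in order: $6.98 (Apex) > $5.25 (Sable) > $3.37 (Quill) > $0.96 (Calder)
Sable holds slot 2 → pays next bid $3.37 × 420 clicks = $1415.40.

Sable pays $1415.40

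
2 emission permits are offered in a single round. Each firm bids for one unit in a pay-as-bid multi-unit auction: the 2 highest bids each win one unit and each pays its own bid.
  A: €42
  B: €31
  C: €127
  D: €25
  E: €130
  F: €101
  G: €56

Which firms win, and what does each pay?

Sorting: 130 (E), 127 (C), 101 (F), 56 (G), …
Top 2: E, C.
Each winner pays its own bid: E €130, C €127.

E €130, C €127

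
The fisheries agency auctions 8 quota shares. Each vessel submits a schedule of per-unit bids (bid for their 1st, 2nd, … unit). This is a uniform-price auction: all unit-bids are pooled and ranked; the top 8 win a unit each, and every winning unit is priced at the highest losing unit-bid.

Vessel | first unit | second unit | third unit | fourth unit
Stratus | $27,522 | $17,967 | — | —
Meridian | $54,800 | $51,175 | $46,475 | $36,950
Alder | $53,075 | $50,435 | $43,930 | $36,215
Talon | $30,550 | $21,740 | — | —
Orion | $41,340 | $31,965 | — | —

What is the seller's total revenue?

Total revenue: $289,720

Pooled unit-bids ranked (top 8): 54,800 (Meridian-1), 53,075 (Alder-1), 51,175 (Meridian-2), 50,435 (Alder-2), 46,475 (Meridian-3), 43,930 (Alder-3), 41,340 (Orion-1), 36,950 (Meridian-4)
The (k+1)-th unit-bid is $36,215.
Allocation: Alder 3, Meridian 4, Orion 1. Every unit priced at $36,215.
Revenue = 8 × 36,215 = $289,720.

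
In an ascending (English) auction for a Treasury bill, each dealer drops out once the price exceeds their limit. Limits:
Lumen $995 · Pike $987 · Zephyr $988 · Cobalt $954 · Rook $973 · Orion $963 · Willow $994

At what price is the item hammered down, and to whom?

Limits ranked: 995 (Lumen) > 994 (Willow) > 988 (Zephyr) > 987 (Pike) > 973 (Rook) > 963 (Orion) > …
Willow is the last rival to drop out, at $994; Lumen remains and wins at that price.

Lumen wins at $994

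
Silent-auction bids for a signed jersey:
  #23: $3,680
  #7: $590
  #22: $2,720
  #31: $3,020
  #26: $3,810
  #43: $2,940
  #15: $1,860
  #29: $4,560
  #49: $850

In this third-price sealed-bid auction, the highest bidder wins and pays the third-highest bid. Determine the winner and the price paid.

Bids in order: 4,560 (#29) > 3,810 (#26) > 3,680 (#23) > 3,020 (#31) > 2,940 (#43) > 2,720 (#22) > …
#29 is highest; pays the third-highest bid, $3,680.

#29 pays $3,680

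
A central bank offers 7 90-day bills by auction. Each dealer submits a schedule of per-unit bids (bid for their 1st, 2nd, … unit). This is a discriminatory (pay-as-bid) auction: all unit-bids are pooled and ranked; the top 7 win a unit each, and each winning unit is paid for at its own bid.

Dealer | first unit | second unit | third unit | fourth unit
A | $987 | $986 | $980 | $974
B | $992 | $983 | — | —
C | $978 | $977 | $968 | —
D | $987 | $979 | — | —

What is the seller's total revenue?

Total revenue: $6,894

Pooled unit-bids ranked (top 7): 992 (B-1), 987 (A-1), 987 (D-1), 986 (A-2), 983 (B-2), 980 (A-3), 979 (D-2)
Next rejected bid: $978 (not a price — pay-as-bid).
Each winning unit pays its own bid.
Revenue = 992 + 987 + 987 + 986 + 983 + 980 + 979 = $6,894.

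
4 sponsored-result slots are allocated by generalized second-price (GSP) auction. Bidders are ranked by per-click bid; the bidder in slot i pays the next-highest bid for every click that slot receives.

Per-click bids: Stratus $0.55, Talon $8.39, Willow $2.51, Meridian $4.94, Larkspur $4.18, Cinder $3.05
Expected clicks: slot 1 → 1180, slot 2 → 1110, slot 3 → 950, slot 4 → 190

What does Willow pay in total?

Willow pays $0.00

Sorting advertisers: $8.39 (Talon) > $4.94 (Meridian) > $4.18 (Larkspur) > $3.05 (Cinder) > $2.51 (Willow) > …
Willow ranks below slot 4 → no slot, pays nothing.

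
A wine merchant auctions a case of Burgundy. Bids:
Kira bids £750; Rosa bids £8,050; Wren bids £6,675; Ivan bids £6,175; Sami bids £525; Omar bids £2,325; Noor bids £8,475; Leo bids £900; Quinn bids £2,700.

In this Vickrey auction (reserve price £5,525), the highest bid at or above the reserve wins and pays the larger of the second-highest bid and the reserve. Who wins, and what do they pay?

Sorting bids: 8,475 (Noor) > 8,050 (Rosa) > 6,675 (Wren) > 6,175 (Ivan) > 2,700 (Quinn) > 2,325 (Omar) > …
Noor has the top bid at or above the reserve (£8,475).
max(second-highest £8,050, reserve £5,525) = £8,050; the reserve does not bind.

Noor pays £8,050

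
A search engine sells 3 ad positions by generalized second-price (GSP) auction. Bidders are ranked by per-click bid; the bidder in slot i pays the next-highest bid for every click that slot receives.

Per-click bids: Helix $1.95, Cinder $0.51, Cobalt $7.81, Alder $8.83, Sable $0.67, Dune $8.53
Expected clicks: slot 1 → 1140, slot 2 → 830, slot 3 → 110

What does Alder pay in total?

Alder pays $9724.20

Sorting advertisers: $8.83 (Alder) > $8.53 (Dune) > $7.81 (Cobalt) > $1.95 (Helix) > …
Alder holds slot 1 → pays next bid $8.53 × 1140 clicks = $9724.20.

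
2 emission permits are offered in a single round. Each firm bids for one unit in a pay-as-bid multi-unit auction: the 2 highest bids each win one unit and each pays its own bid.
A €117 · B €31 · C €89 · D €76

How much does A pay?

Ordering the bids: 117 (A), 89 (C), 76 (D), 31 (B)
The 2 highest are A, C.
A wins → own bid €117.

A pays €117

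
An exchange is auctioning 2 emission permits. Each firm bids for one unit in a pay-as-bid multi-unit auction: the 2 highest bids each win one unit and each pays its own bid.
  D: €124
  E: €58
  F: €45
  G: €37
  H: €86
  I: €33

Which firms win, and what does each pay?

D €124, H €86

Bids ranked high→low: 124 (D), 86 (H), 58 (E), 45 (F), …
Top 2: D, H.
Each winner pays its own bid: D €124, H €86.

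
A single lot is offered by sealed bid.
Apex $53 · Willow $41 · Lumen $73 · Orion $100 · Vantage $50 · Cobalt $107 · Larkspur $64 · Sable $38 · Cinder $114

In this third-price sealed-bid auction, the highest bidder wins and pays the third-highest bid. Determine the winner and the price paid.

Sorting bids: 114 (Cinder) > 107 (Cobalt) > 100 (Orion) > 73 (Lumen) > 64 (Larkspur) > 53 (Apex) > …
Cinder is highest; pays the third-highest bid, $100.

Cinder pays $100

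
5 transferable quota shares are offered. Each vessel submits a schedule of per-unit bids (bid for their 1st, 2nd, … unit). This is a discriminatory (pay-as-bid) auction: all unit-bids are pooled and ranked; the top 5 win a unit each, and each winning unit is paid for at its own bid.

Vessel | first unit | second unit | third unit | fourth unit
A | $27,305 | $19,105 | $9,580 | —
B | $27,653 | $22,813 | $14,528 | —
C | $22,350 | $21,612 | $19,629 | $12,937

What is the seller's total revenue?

Total revenue: $121,733

Pooled unit-bids ranked (top 5): 27,653 (B-1), 27,305 (A-1), 22,813 (B-2), 22,350 (C-1), 21,612 (C-2)
Next rejected bid: $19,629 (not a price — pay-as-bid).
Each winning unit pays its own bid.
Revenue = 27,653 + 27,305 + 22,813 + 22,350 + 21,612 = $121,733.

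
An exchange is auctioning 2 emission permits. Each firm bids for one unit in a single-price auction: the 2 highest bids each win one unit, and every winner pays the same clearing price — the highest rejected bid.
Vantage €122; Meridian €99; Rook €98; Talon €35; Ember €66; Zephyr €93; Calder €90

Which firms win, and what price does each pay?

Bids ranked high→low: 122 (Vantage), 99 (Meridian), 98 (Rook), 93 (Zephyr), …
The 2 highest are Vantage, Meridian.
Clearing price = highest rejected bid = €98.

Vantage, Meridian; each pays €98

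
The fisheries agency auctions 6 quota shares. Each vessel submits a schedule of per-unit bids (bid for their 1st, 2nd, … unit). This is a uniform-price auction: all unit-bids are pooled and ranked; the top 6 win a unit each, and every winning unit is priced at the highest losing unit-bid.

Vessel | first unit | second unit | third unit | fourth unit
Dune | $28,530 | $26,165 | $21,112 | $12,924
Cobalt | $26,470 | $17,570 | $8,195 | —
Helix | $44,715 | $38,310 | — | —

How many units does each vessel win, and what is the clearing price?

Pooled unit-bids ranked (top 6): 44,715 (Helix-1), 38,310 (Helix-2), 28,530 (Dune-1), 26,470 (Cobalt-1), 26,165 (Dune-2), 21,112 (Dune-3)
The (k+1)-th unit-bid is $17,570.
Allocation: Cobalt 1, Dune 3, Helix 2.

Cobalt 1, Dune 3, Helix 2; clearing price $17,570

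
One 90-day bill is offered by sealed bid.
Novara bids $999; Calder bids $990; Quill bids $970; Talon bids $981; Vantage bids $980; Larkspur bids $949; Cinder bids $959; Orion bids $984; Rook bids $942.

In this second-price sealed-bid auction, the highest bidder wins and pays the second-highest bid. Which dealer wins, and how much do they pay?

Bids in order: 999 (Novara) > 990 (Calder) > 984 (Orion) > 981 (Talon) > 980 (Vantage) > 970 (Quill) > …
Second-price: Novara pays Calder's bid of $990.

Novara pays $990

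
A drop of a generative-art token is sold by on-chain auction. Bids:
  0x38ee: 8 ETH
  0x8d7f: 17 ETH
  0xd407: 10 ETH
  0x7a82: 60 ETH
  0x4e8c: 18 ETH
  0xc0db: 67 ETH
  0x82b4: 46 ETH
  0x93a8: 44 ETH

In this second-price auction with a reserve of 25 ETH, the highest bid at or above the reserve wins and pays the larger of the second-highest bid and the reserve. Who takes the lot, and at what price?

Bids in order: 67 (0xc0db) > 60 (0x7a82) > 46 (0x82b4) > 44 (0x93a8) > 18 (0x4e8c) > 17 (0x8d7f) > …
Highest eligible bid: 0xc0db at 67 ETH.
max(second-highest 60 ETH, reserve 25 ETH) = 60 ETH; the reserve does not bind.

0xc0db pays 60 ETH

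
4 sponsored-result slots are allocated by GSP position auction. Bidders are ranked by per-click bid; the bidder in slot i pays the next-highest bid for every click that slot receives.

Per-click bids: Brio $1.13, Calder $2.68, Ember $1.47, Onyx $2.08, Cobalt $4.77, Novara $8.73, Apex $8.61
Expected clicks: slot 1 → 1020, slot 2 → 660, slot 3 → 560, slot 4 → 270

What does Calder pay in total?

Sorting advertisers: $8.73 (Novara) > $8.61 (Apex) > $4.77 (Cobalt) > $2.68 (Calder) > $2.08 (Onyx) > …
Calder holds slot 4 → pays next bid $2.08 × 270 clicks = $561.60.

Calder pays $561.60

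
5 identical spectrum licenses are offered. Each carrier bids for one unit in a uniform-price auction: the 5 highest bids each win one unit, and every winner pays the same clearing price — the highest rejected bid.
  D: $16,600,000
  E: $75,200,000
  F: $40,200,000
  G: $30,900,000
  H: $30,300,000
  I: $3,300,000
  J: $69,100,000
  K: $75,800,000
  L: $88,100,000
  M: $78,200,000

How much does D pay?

Bids ranked high→low: 88,100,000 (L), 78,200,000 (M), 75,800,000 (K), 75,200,000 (E), 69,100,000 (J), 40,200,000 (F), 30,900,000 (G), …
The 5 highest are L, M, K, E, J.
Highest unsuccessful bid: $40,200,000 → clearing price.
D does not win → pays $0.

D pays $0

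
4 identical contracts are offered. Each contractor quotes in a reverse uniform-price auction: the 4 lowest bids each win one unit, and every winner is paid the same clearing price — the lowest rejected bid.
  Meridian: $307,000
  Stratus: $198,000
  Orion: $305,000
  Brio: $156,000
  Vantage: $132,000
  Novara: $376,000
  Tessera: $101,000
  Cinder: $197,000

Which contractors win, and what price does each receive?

Ordering the bids: 101,000 (Tessera), 132,000 (Vantage), 156,000 (Brio), 197,000 (Cinder), 198,000 (Stratus), 305,000 (Orion), …
The 4 lowest are Tessera, Vantage, Brio, Cinder.
Clearing price = lowest rejected bid = $198,000.

Tessera, Vantage, Brio, Cinder; each is paid $198,000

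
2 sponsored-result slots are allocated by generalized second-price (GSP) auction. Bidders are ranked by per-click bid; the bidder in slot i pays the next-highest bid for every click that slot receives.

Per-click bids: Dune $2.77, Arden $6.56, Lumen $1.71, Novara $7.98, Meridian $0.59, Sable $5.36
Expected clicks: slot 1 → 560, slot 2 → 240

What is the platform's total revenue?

Total revenue: $4960.00

Per-click bids in order: $7.98 (Novara) > $6.56 (Arden) > $5.36 (Sable) > …
Slot 1: Novara pays $6.56 × 560 = $3673.60
Slot 2: Arden pays $5.36 × 240 = $1286.40
Total = $4960.00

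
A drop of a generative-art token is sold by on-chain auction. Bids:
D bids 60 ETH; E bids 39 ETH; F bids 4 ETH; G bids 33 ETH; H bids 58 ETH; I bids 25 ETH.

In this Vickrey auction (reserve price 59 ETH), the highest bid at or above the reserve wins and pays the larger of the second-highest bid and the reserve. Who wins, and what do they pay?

Vickrey auction (reserve price 59 ETH): the highest bid at or above the reserve wins and pays the larger of the second-highest bid and the reserve.
Sorting bids: 60 (D) > 58 (H) > 39 (E) > 33 (G) > 25 (I) > 4 (F)
D has the top bid at or above the reserve (60 ETH).
Second-highest bid 58 ETH is below the reserve 59 ETH, so the reserve binds → payment 59 ETH.

D pays 59 ETH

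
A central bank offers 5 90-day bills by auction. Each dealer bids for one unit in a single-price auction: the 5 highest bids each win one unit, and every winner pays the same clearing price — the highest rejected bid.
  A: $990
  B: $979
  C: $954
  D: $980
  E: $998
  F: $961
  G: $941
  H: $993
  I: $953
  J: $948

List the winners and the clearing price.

Bids ranked high→low: 998 (E), 993 (H), 990 (A), 980 (D), 979 (B), 961 (F), 954 (C), …
Top 5: E, H, A, D, B.
Highest unsuccessful bid: $961 → clearing price.

E, H, A, D, B; each pays $961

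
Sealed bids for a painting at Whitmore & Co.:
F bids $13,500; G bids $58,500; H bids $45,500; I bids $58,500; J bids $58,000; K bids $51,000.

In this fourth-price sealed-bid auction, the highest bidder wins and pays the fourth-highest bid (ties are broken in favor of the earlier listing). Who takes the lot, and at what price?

G pays $51,000

Fourth-price sealed-bid auction: the highest bidder wins and pays the fourth-highest bid.
Bids in order: 58,500 (G) > 58,500 (I) > 58,000 (J) > 51,000 (K) > 45,500 (H) > 13,500 (F)
G and I tie at $58,500; tie-break gives it to G.
G wins; payment is bid #4 in the ranking = $51,000.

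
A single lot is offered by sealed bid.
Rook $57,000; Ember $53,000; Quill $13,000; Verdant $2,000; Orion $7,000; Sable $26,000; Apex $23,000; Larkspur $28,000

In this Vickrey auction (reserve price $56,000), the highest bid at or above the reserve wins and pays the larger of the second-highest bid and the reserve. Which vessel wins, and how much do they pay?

Rook pays $56,000

Rule: the highest bid at or above the reserve wins and pays the larger of the second-highest bid and the reserve.
Bids ranked: 57,000 (Rook) > 53,000 (Ember) > 28,000 (Larkspur) > 26,000 (Sable) > 23,000 (Apex) > 13,000 (Quill) > …
Rook has the top bid at or above the reserve ($57,000).
max(second-highest $53,000, reserve $56,000) = $56,000.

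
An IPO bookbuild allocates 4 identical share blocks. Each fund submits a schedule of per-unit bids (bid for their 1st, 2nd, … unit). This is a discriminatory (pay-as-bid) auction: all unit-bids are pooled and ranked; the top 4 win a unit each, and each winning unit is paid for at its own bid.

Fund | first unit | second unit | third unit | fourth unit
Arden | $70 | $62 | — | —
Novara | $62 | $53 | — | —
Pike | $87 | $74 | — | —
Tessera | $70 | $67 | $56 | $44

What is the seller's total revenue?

Total revenue: $301

All unit-bids, highest first — top 4: 87 (Pike-1), 74 (Pike-2), 70 (Arden-1), 70 (Tessera-1)
Next rejected bid: $67 (not a price — pay-as-bid).
Each winning unit pays its own bid.
Revenue = 87 + 74 + 70 + 70 = $301.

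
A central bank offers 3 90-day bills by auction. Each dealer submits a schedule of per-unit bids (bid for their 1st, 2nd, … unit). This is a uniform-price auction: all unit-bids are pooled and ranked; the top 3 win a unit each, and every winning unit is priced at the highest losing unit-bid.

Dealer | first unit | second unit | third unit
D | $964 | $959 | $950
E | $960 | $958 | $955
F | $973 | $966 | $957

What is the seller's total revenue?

All unit-bids, highest first — top 3: 973 (F-1), 966 (F-2), 964 (D-1)
The (k+1)-th unit-bid is $960.
Allocation: D 1, F 2. Every unit priced at $960.
Revenue = 3 × 960 = $2,880.

Total revenue: $2,880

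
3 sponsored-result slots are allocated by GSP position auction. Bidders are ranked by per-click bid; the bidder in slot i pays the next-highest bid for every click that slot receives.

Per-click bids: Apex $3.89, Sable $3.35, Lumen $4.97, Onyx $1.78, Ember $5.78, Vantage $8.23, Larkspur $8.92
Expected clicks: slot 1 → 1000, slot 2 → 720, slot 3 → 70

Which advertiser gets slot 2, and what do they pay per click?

Vantage; $5.78 per click

Sorting advertisers: $8.92 (Larkspur) > $8.23 (Vantage) > $5.78 (Ember) > $4.97 (Lumen) > …
Slot 2 goes to the second-ranked bidder, Vantage, who pays the next bid down: $5.78/click.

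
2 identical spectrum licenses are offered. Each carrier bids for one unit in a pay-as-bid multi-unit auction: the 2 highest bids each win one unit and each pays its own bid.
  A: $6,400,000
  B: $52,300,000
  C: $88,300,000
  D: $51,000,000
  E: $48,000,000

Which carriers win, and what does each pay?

Ordering the bids: 88,300,000 (C), 52,300,000 (B), 51,000,000 (D), 48,000,000 (E), …
Top 2: C, B.
Each winner pays its own bid: C $88,300,000, B $52,300,000.

C $88,300,000, B $52,300,000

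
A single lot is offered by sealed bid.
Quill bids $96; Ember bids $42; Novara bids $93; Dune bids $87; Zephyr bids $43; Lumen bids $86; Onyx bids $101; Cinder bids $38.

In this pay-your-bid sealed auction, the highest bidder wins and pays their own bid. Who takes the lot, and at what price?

Bids in order: 101 (Onyx) > 96 (Quill) > 93 (Novara) > 87 (Dune) > 86 (Lumen) > 43 (Zephyr) > …
Onyx is highest → pays own bid, $101.

Onyx pays $101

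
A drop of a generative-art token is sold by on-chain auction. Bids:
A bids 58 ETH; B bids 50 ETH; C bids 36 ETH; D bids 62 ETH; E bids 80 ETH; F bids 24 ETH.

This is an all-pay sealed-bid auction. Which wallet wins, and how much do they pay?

Bids ranked: 80 (E) > 62 (D) > 58 (A) > 50 (B) > 36 (C) > 24 (F)
E wins with the top bid; all bids are sunk regardless.

E pays 80 ETH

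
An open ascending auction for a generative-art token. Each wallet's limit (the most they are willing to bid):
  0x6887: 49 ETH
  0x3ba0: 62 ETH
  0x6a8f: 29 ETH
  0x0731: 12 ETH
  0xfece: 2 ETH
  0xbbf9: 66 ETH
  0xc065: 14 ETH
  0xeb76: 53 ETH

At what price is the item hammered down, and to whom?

Limits ranked: 66 (0xbbf9) > 62 (0x3ba0) > 53 (0xeb76) > 49 (0x6887) > 29 (0x6a8f) > 14 (0xc065) > …
Bidding ends when 0x3ba0 exits at 62 ETH; 0xbbf9 takes it.

0xbbf9 wins at 62 ETH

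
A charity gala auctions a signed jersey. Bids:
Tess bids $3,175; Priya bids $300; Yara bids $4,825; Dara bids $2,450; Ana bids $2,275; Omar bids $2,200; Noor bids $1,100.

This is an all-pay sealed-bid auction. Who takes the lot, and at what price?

Yara pays $4,825

Sorting bids: 4,825 (Yara) > 3,175 (Tess) > 2,450 (Dara) > 2,275 (Ana) > 2,200 (Omar) > 1,100 (Noor) > …
Yara is highest and takes the item; every bidder forfeits their bid.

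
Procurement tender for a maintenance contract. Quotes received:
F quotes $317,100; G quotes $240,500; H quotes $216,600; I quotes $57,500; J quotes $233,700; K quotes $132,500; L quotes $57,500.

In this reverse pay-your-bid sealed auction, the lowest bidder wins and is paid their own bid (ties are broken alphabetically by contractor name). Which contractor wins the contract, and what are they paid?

Bids in order: 57,500 (I) < 57,500 (L) < 132,500 (K) < 216,600 (H) < 233,700 (J) < 240,500 (G) < …
I and L tie at $57,500; tie-break gives it to I.
First-price: I is paid what they bid, $57,500.

I is paid $57,500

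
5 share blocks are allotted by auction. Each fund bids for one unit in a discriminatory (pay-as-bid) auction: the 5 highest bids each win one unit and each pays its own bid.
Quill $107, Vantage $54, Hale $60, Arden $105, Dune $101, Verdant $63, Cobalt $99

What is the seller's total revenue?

Bids ranked high→low: 107 (Quill), 105 (Arden), 101 (Dune), 99 (Cobalt), 63 (Verdant), 60 (Hale), 54 (Vantage)
Winners (5 units): Quill, Arden, Dune, Cobalt, Verdant.
Total revenue = 107 + 105 + 101 + 99 + 63 = $475.

Total revenue: $475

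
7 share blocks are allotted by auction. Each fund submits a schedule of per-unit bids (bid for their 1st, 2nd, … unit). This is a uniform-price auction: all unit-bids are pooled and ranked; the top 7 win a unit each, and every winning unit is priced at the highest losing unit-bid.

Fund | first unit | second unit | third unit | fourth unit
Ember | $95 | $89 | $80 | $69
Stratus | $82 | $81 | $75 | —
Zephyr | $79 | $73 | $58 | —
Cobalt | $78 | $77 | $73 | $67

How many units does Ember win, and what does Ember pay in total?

Ember: 3 units, pays $231

Pooled unit-bids ranked (top 7): 95 (Ember-1), 89 (Ember-2), 82 (Stratus-1), 81 (Stratus-2), 80 (Ember-3), 79 (Zephyr-1), 78 (Cobalt-1)
First bid not allocated: $77.
Ember wins 3 unit(s) at $77 each.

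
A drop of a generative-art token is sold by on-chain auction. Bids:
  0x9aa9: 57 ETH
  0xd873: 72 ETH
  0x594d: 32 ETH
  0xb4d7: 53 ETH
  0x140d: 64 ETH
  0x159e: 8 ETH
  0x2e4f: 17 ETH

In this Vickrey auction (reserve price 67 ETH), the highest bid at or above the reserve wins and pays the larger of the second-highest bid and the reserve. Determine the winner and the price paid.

0xd873 pays 67 ETH

Rule: the highest bid at or above the reserve wins and pays the larger of the second-highest bid and the reserve.
Bids ranked: 72 (0xd873) > 64 (0x140d) > 57 (0x9aa9) > 53 (0xb4d7) > 32 (0x594d) > 17 (0x2e4f) > …
Highest eligible bid: 0xd873 at 72 ETH.
max(second-highest 64 ETH, reserve 67 ETH) = 67 ETH.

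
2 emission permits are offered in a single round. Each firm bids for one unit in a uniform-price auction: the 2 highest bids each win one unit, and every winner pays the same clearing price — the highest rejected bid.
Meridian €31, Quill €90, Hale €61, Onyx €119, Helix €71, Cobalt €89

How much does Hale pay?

Bids ranked high→low: 119 (Onyx), 90 (Quill), 89 (Cobalt), 71 (Helix), …
The 2 highest are Onyx, Quill.
First losing bid is Cobalt's €89, which sets the uniform price.
Hale does not win → pays €0.

Hale pays €0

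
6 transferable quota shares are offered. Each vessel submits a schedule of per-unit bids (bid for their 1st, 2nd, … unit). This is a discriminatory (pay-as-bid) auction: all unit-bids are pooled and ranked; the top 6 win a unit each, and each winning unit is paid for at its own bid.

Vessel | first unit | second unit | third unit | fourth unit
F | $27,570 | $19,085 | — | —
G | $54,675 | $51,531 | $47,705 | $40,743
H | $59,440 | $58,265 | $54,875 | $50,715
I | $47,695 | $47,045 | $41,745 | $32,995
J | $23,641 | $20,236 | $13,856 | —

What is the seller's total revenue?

Total revenue: $329,501

Pooled unit-bids ranked (top 6): 59,440 (H-1), 58,265 (H-2), 54,875 (H-3), 54,675 (G-1), 51,531 (G-2), 50,715 (H-4)
Next rejected bid: $47,705 (not a price — pay-as-bid).
Each winning unit pays its own bid.
Revenue = 59,440 + 58,265 + 54,875 + 54,675 + 51,531 + 50,715 = $329,501.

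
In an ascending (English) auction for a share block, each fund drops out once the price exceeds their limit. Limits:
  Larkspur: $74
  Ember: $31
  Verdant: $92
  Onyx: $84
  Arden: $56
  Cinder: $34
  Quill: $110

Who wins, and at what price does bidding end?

Limits in order: 110 (Quill) > 92 (Verdant) > 84 (Onyx) > 74 (Larkspur) > 56 (Arden) > 34 (Cinder) > …
Verdant is the last rival to drop out, at $92; Quill remains and wins at that price.

Quill wins at $92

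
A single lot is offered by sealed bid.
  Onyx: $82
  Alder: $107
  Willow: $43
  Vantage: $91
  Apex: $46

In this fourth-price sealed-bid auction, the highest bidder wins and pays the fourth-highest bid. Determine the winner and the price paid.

Alder pays $46

Sorting bids: 107 (Alder) > 91 (Vantage) > 82 (Onyx) > 46 (Apex) > 43 (Willow)
Alder is highest; pays the fourth-highest bid, $46.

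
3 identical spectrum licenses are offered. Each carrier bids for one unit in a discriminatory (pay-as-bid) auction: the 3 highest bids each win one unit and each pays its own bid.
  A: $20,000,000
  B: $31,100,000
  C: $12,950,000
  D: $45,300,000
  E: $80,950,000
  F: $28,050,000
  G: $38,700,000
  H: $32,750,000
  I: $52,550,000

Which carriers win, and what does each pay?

E $80,950,000, I $52,550,000, D $45,300,000

Ordering the bids: 80,950,000 (E), 52,550,000 (I), 45,300,000 (D), 38,700,000 (G), 32,750,000 (H), …
Winners (3 units): E, I, D.
Each winner pays its own bid: E $80,950,000, I $52,550,000, D $45,300,000.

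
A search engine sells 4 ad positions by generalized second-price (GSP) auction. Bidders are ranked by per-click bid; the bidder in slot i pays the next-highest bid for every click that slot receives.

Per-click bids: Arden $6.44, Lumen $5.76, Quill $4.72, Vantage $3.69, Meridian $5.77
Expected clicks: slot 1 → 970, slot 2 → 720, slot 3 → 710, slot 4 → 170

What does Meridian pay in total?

Sorting advertisers: $6.44 (Arden) > $5.77 (Meridian) > $5.76 (Lumen) > $4.72 (Quill) > $3.69 (Vantage)
Meridian holds slot 2 → pays next bid $5.76 × 720 clicks = $4147.20.

Meridian pays $4147.20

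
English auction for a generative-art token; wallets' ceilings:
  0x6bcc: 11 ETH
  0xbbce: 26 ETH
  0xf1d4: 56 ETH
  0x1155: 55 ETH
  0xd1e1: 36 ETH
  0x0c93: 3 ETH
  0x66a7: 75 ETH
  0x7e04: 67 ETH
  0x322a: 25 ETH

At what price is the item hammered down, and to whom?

Limits ranked: 75 (0x66a7) > 67 (0x7e04) > 56 (0xf1d4) > 55 (0x1155) > 36 (0xd1e1) > 26 (0xbbce) > …
0x7e04 is the last rival to drop out, at 67 ETH; 0x66a7 remains and wins at that price.

0x66a7 wins at 67 ETH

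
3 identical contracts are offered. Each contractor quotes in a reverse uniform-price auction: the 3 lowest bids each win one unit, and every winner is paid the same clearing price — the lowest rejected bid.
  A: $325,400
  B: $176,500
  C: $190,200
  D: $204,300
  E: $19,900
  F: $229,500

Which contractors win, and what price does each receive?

E, B, C; each is paid $204,300

Ordering the bids: 19,900 (E), 176,500 (B), 190,200 (C), 204,300 (D), 229,500 (F), …
Winners (3 units): E, B, C.
First losing bid is D's $204,300, which sets the uniform price.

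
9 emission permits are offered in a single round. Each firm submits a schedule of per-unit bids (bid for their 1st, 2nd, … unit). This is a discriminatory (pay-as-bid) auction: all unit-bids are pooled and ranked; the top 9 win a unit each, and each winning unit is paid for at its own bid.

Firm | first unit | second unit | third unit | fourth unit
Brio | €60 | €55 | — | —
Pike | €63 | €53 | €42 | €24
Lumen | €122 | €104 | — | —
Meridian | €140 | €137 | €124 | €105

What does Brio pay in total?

Merging the schedules and taking the best 9: 140 (Meridian-1), 137 (Meridian-2), 124 (Meridian-3), 122 (Lumen-1), 105 (Meridian-4), 104 (Lumen-2), 63 (Pike-1), 60 (Brio-1), 55 (Brio-2)
Next rejected bid: €53 (not a price — pay-as-bid).
Brio's winning unit-bids: 60 + 55 = €115.

Brio pays €115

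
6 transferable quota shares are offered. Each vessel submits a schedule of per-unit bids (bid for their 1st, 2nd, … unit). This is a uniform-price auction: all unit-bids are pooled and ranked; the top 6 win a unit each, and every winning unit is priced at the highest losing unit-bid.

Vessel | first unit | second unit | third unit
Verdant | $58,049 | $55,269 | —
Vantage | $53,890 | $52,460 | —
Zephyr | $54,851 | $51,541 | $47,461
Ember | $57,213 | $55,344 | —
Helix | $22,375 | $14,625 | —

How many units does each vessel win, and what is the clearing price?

Ember 2, Vantage 1, Verdant 2, Zephyr 1; clearing price $52,460

Merging the schedules and taking the best 6: 58,049 (Verdant-1), 57,213 (Ember-1), 55,344 (Ember-2), 55,269 (Verdant-2), 54,851 (Zephyr-1), 53,890 (Vantage-1)
Highest rejected unit-bid = $52,460.
Allocation: Ember 2, Vantage 1, Verdant 2, Zephyr 1.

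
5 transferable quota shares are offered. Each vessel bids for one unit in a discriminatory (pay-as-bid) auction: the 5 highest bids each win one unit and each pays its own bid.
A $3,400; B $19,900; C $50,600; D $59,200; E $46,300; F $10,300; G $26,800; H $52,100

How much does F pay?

Ordering the bids: 59,200 (D), 52,100 (H), 50,600 (C), 46,300 (E), 26,800 (G), 19,900 (B), 10,300 (F), …
The 5 highest are D, H, C, E, G.
F does not win → $0.

F pays $0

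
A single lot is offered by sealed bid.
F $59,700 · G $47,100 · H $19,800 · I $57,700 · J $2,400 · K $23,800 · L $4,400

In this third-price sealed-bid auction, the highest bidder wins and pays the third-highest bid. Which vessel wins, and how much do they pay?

F pays $47,100

Bids ranked: 59,700 (F) > 57,700 (I) > 47,100 (G) > 23,800 (K) > 19,800 (H) > 4,400 (L) > …
F wins; payment is bid #3 in the ranking = $47,100.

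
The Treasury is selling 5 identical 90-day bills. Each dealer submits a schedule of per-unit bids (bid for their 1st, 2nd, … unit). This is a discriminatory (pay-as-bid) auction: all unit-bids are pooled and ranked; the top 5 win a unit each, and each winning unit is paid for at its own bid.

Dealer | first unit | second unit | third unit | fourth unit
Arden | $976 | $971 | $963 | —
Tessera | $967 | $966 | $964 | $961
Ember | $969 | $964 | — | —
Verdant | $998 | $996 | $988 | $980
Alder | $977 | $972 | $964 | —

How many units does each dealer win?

Alder 1, Verdant 4

Merging the schedules and taking the best 5: 998 (Verdant-1), 996 (Verdant-2), 988 (Verdant-3), 980 (Verdant-4), 977 (Alder-1)
Next rejected bid: $976 (not a price — pay-as-bid).
Allocation: Alder 1, Verdant 4.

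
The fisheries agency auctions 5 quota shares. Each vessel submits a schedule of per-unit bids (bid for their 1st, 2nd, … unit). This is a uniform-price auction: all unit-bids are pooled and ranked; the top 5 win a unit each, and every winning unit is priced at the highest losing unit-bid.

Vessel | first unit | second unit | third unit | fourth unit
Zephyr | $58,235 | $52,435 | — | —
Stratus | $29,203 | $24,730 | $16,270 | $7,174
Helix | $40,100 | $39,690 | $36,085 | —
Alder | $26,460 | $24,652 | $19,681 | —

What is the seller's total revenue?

Total revenue: $146,015

Pooled unit-bids ranked (top 5): 58,235 (Zephyr-1), 52,435 (Zephyr-2), 40,100 (Helix-1), 39,690 (Helix-2), 36,085 (Helix-3)
First bid not allocated: $29,203.
Allocation: Helix 3, Zephyr 2. Every unit priced at $29,203.
Revenue = 5 × 29,203 = $146,015.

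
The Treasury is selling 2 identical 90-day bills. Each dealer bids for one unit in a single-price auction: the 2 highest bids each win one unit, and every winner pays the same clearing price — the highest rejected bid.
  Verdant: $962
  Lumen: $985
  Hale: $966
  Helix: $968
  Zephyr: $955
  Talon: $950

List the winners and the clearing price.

Bids ranked high→low: 985 (Lumen), 968 (Helix), 966 (Hale), 962 (Verdant), …
The 2 highest are Lumen, Helix.
Clearing price = highest rejected bid = $966.

Lumen, Helix; each pays $966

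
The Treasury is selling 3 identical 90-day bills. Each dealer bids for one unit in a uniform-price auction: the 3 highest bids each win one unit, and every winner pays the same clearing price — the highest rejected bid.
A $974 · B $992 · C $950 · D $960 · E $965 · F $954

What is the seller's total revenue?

Total revenue: $2,880

Sorting: 992 (B), 974 (A), 965 (E), 960 (D), 954 (F), …
The 3 highest are B, A, E.
First losing bid is D's $960, which sets the uniform price.
Total revenue = 3 × $960 = $2,880.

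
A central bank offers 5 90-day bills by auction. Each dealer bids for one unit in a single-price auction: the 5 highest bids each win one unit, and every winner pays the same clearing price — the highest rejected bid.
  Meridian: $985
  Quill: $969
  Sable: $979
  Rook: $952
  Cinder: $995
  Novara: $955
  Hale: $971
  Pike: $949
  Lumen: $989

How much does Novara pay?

Novara pays $0

Ordering the bids: 995 (Cinder), 989 (Lumen), 985 (Meridian), 979 (Sable), 971 (Hale), 969 (Quill), 955 (Novara), …
Winners (5 units): Cinder, Lumen, Meridian, Sable, Hale.
Highest unsuccessful bid: $969 → clearing price.
Novara does not win → pays $0.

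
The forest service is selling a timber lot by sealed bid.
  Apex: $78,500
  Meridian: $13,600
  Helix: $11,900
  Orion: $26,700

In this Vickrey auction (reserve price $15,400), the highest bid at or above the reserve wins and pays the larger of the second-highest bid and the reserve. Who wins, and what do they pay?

Sorting bids: 78,500 (Apex) > 26,700 (Orion) > 13,600 (Meridian) > 11,900 (Helix)
Apex has the top bid at or above the reserve ($78,500).
max(second-highest $26,700, reserve $15,400) = $26,700; the reserve does not bind.

Apex pays $26,700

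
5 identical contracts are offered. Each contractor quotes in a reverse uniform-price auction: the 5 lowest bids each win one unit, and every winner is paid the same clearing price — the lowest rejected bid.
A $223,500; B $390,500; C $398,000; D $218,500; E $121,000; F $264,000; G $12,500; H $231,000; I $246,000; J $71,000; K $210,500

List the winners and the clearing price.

G, J, E, K, D; each is paid $223,500

Bids ranked low→high: 12,500 (G), 71,000 (J), 121,000 (E), 210,500 (K), 218,500 (D), 223,500 (A), 231,000 (H), …
The 5 lowest are G, J, E, K, D.
Lowest unsuccessful bid: $223,500 → clearing price.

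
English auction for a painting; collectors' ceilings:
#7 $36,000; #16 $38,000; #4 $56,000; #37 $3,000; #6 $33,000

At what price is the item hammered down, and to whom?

#4 wins at $38,000

Sorting limits: 56,000 (#4) > 38,000 (#16) > 36,000 (#7) > 33,000 (#6) > 3,000 (#37)
#16 is the last rival to drop out, at $38,000; #4 remains and wins at that price.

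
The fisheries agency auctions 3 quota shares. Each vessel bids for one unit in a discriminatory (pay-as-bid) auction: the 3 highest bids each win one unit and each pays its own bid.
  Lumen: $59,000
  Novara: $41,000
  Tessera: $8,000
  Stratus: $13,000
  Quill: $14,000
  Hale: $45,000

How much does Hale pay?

Hale pays $45,000

Sorting: 59,000 (Lumen), 45,000 (Hale), 41,000 (Novara), 14,000 (Quill), 13,000 (Stratus), …
Top 3: Lumen, Hale, Novara.
Hale wins → own bid $45,000.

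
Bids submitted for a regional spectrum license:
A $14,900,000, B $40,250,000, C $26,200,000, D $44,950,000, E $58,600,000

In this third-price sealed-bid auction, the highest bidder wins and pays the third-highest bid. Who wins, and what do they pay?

E pays $40,250,000

Bids in order: 58,600,000 (E) > 44,950,000 (D) > 40,250,000 (B) > 26,200,000 (C) > 14,900,000 (A)
E is highest; pays the third-highest bid, $40,250,000.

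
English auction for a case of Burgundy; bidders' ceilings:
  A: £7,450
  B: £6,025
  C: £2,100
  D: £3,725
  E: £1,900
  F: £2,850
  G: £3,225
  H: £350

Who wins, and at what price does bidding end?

Limits in order: 7,450 (A) > 6,025 (B) > 3,725 (D) > 3,225 (G) > 2,850 (F) > 2,100 (C) > …
B is the last rival to drop out, at £6,025; A remains and wins at that price.

A wins at £6,025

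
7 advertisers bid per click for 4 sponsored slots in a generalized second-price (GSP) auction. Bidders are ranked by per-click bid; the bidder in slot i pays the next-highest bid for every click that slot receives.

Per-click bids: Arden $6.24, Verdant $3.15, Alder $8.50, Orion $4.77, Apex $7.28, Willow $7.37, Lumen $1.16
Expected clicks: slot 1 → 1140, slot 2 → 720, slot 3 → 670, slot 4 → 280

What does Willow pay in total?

Willow pays $5241.60

Ranked by bid: $8.50 (Alder) > $7.37 (Willow) > $7.28 (Apex) > $6.24 (Arden) > $4.77 (Orion) > …
Willow holds slot 2 → pays next bid $7.28 × 720 clicks = $5241.60.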